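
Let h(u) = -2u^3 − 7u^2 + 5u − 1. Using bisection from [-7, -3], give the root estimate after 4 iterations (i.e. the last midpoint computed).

h(-5) = 49 > 0, so the root lies in [-5, -3]
h(-4) = -5 < 0, so the root lies in [-5, -4]
h(-4.5) = 17 > 0, so the root lies in [-4.5, -4]
h(-4.25) = 4.8438 > 0, so the root lies in [-4.25, -4]

-4.25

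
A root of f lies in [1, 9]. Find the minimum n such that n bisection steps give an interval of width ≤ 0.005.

11

Width after n steps is 8/2^n. Need 2^n ≥ 8/0.005 = 1600.
2^10 = 1024 < 1600 ≤ 2^11 = 2048, so n = 11.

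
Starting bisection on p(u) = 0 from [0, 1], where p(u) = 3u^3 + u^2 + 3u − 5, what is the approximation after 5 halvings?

0.84375

u = 0.5 gives p = -2.875, negative; keep [0.5, 1]
u = 0.75 gives p = -0.921875, negative; keep [0.75, 1]
u = 0.875 gives p = 0.400391, positive; keep [0.75, 0.875]
u = 0.8125 gives p = -0.2932, negative; keep [0.8125, 0.875]
u = 0.84375 gives p = 0.0452, positive; keep [0.8125, 0.84375]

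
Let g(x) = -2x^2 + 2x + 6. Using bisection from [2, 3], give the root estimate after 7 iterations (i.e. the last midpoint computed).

x = 2.5 gives g = -1.5, negative; keep [2, 2.5]
x = 2.25 gives g = 0.375, positive; keep [2.25, 2.5]
x = 2.375 gives g = -0.53125, negative; keep [2.25, 2.375]
x = 2.3125 gives g = -0.0703, negative; keep [2.25, 2.3125]
x = 2.28125 gives g = 0.1543, positive; keep [2.28125, 2.3125]
x = 2.296875 gives g = 0.0425, positive; keep [2.296875, 2.3125]
x = 2.3046875 gives g = -0.0138, negative; keep [2.296875, 2.3046875]

2.3046875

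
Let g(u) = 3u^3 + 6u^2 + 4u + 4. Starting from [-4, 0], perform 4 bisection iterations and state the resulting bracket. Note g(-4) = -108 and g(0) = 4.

[-1.75, -1.5]

g(-2) = -4 < 0, so the root lies in [-2, 0]
g(-1) = 3 > 0, so the root lies in [-2, -1]
g(-1.5) = 1.375 > 0, so the root lies in [-2, -1.5]
g(-1.75) = -0.7031 < 0, so the root lies in [-1.75, -1.5]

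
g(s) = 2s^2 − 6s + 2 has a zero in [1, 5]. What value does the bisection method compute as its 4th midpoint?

2.75

midpoint 3: g = 2 > 0 → [1, 3]
midpoint 2: g = -2 < 0 → [2, 3]
midpoint 2.5: g = -0.5 < 0 → [2.5, 3]
midpoint 2.75: g = 0.625 > 0 → [2.5, 2.75]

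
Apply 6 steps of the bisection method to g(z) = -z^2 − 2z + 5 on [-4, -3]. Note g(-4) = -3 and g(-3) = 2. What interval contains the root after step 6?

midpoint -3.5: g = -0.25 < 0 → [-3.5, -3]
midpoint -3.25: g = 0.9375 > 0 → [-3.5, -3.25]
midpoint -3.375: g = 0.359375 > 0 → [-3.5, -3.375]
midpoint -3.4375: g = 0.0586 > 0 → [-3.5, -3.4375]
midpoint -3.46875: g = -0.0947 < 0 → [-3.46875, -3.4375]
midpoint -3.453125: g = -0.0178 < 0 → [-3.453125, -3.4375]

[-3.453125, -3.4375]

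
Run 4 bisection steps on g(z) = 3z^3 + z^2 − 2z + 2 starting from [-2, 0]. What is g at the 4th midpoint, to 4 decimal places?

g(-1) = 2 > 0, so the root lies in [-2, -1]
g(-1.5) = -2.875 < 0, so the root lies in [-1.5, -1]
g(-1.25) = 0.203125 > 0, so the root lies in [-1.5, -1.25]
g(-1.375) = -1.1582 < 0, so the root lies in [-1.375, -1.25]

-1.1582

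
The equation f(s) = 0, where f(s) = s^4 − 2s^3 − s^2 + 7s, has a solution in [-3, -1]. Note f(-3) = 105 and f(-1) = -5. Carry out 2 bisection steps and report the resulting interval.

[-2, -1.5]

midpoint -2: f = 14 > 0 → [-2, -1]
midpoint -1.5: f = -0.9375 < 0 → [-2, -1.5]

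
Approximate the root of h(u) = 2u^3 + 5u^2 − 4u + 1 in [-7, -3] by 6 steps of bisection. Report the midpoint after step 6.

-3.1875

midpoint -5: h = -104 < 0 → [-5, -3]
midpoint -4: h = -31 < 0 → [-4, -3]
midpoint -3.5: h = -9.5 < 0 → [-3.5, -3]
midpoint -3.25: h = -1.8438 < 0 → [-3.25, -3]
midpoint -3.125: h = 1.293 > 0 → [-3.25, -3.125]
midpoint -3.1875: h = -0.2202 < 0 → [-3.1875, -3.125]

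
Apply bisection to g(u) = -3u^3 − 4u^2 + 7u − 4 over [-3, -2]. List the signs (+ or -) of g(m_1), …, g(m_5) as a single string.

midpoint -2.5: g = 0.375 > 0 → [-2.5, -2]
midpoint -2.25: g = -5.828125 < 0 → [-2.5, -2.25]
midpoint -2.375: g = -2.998047 < 0 → [-2.5, -2.375]
midpoint -2.4375: g = -1.3816 < 0 → [-2.5, -2.4375]
midpoint -2.46875: g = -0.5211 < 0 → [-2.5, -2.46875]

+----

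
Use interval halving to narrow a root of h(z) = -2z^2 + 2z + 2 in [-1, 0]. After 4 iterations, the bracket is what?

[-0.625, -0.5625]

h(-0.5) = 0.5 > 0, so the root lies in [-1, -0.5]
h(-0.75) = -0.625 < 0, so the root lies in [-0.75, -0.5]
h(-0.625) = -0.03125 < 0, so the root lies in [-0.625, -0.5]
h(-0.5625) = 0.2422 > 0, so the root lies in [-0.625, -0.5625]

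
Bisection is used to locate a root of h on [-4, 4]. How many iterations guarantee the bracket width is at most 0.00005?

Width after n steps is 8/2^n. Need 2^n ≥ 8/0.00005 = 160000.
2^17 = 131072 < 160000 ≤ 2^18 = 262144, so n = 18.

18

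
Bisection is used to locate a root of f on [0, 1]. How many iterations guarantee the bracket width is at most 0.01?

7

Width after n steps is 1/2^n. Need 2^n ≥ 1/0.01 = 100.
2^6 = 64 < 100 ≤ 2^7 = 128, so n = 7.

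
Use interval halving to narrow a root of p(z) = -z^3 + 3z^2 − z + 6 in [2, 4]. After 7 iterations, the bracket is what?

m = 3, p(m) = 3 (+); new bracket [3, 4]
m = 3.5, p(m) = -3.625 (−); new bracket [3, 3.5]
m = 3.25, p(m) = 0.109375 (+); new bracket [3.25, 3.5]
m = 3.375, p(m) = -1.6465 (−); new bracket [3.25, 3.375]
m = 3.3125, p(m) = -0.7415 (−); new bracket [3.25, 3.3125]
m = 3.28125, p(m) = -0.3094 (−); new bracket [3.25, 3.28125]
m = 3.265625, p(m) = -0.0983 (−); new bracket [3.25, 3.265625]

[3.25, 3.265625]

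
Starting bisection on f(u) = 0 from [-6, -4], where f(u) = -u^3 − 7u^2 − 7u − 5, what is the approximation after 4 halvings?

-5.875

u = -5 gives f = -20, negative; keep [-6, -5]
u = -5.5 gives f = -11.875, negative; keep [-6, -5.5]
u = -5.75 gives f = -6.078125, negative; keep [-6, -5.75]
u = -5.875 gives f = -2.7051, negative; keep [-6, -5.875]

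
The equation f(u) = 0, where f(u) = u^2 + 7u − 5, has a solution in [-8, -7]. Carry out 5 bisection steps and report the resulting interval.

m = -7.5, f(m) = -1.25 (−); new bracket [-8, -7.5]
m = -7.75, f(m) = 0.8125 (+); new bracket [-7.75, -7.5]
m = -7.625, f(m) = -0.234375 (−); new bracket [-7.75, -7.625]
m = -7.6875, f(m) = 0.2852 (+); new bracket [-7.6875, -7.625]
m = -7.65625, f(m) = 0.0244 (+); new bracket [-7.65625, -7.625]

[-7.65625, -7.625]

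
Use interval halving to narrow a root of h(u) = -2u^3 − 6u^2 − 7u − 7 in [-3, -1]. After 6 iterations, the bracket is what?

h(-2) = -1 < 0, so the root lies in [-3, -2]
h(-2.5) = 4.25 > 0, so the root lies in [-2.5, -2]
h(-2.25) = 1.15625 > 0, so the root lies in [-2.25, -2]
h(-2.125) = -0.0273 < 0, so the root lies in [-2.25, -2.125]
h(-2.1875) = 0.5366 > 0, so the root lies in [-2.1875, -2.125]
h(-2.15625) = 0.2479 > 0, so the root lies in [-2.15625, -2.125]

[-2.15625, -2.125]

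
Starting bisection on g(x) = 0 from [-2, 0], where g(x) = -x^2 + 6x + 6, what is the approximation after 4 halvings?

x = -1 gives g = -1, negative; keep [-1, 0]
x = -0.5 gives g = 2.75, positive; keep [-1, -0.5]
x = -0.75 gives g = 0.9375, positive; keep [-1, -0.75]
x = -0.875 gives g = -0.0156, negative; keep [-0.875, -0.75]

-0.875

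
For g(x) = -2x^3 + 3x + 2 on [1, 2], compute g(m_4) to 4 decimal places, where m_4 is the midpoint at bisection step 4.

0.3716

midpoint 1.5: g = -0.25 < 0 → [1, 1.5]
midpoint 1.25: g = 1.84375 > 0 → [1.25, 1.5]
midpoint 1.375: g = 0.925781 > 0 → [1.375, 1.5]
midpoint 1.4375: g = 0.3716 > 0 → [1.4375, 1.5]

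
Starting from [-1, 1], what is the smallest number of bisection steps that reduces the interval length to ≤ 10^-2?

8

Width after n steps is 2/2^n. Need 2^n ≥ 2/10^-2 = 200.
2^7 = 128 < 200 ≤ 2^8 = 256, so n = 8.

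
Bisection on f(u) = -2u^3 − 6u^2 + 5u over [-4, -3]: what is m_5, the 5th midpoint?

-3.65625

f(-3.5) = -5.25 < 0, so the root lies in [-4, -3.5]
f(-3.75) = 2.34375 > 0, so the root lies in [-3.75, -3.5]
f(-3.625) = -1.699219 < 0, so the root lies in [-3.75, -3.625]
f(-3.6875) = 0.2593 > 0, so the root lies in [-3.6875, -3.625]
f(-3.65625) = -0.7355 < 0, so the root lies in [-3.6875, -3.65625]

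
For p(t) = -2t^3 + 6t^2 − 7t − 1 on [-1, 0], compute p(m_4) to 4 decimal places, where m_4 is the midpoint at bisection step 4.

t = -0.5 gives p = 4.25, positive; keep [-0.5, 0]
t = -0.25 gives p = 1.15625, positive; keep [-0.25, 0]
t = -0.125 gives p = -0.027344, negative; keep [-0.25, -0.125]
t = -0.1875 gives p = 0.5366, positive; keep [-0.1875, -0.125]

0.5366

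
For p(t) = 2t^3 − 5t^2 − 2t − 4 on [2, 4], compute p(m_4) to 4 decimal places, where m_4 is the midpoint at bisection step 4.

1.9570

midpoint 3: p = -1 < 0 → [3, 4]
midpoint 3.5: p = 13.5 > 0 → [3, 3.5]
midpoint 3.25: p = 5.34375 > 0 → [3, 3.25]
midpoint 3.125: p = 1.957 > 0 → [3, 3.125]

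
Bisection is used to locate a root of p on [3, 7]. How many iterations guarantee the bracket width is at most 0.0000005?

Width after n steps is 4/2^n. Need 2^n ≥ 4/0.0000005 = 8000000.
2^22 = 4194304 < 8000000 ≤ 2^23 = 8388608, so n = 23.

23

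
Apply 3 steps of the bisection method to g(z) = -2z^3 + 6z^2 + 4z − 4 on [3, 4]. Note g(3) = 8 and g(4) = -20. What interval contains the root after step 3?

[3.375, 3.5]

midpoint 3.5: g = -2.25 < 0 → [3, 3.5]
midpoint 3.25: g = 3.71875 > 0 → [3.25, 3.5]
midpoint 3.375: g = 0.957031 > 0 → [3.375, 3.5]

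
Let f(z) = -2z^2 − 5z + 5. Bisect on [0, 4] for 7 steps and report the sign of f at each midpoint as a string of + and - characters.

--++---

midpoint 2: f = -13 < 0 → [0, 2]
midpoint 1: f = -2 < 0 → [0, 1]
midpoint 0.5: f = 2 > 0 → [0.5, 1]
midpoint 0.75: f = 0.125 > 0 → [0.75, 1]
midpoint 0.875: f = -0.9062 < 0 → [0.75, 0.875]
midpoint 0.8125: f = -0.3828 < 0 → [0.75, 0.8125]
midpoint 0.78125: f = -0.127 < 0 → [0.75, 0.78125]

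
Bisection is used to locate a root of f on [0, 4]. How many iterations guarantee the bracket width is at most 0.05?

Width after n steps is 4/2^n. Need 2^n ≥ 4/0.05 = 80.
2^6 = 64 < 80 ≤ 2^7 = 128, so n = 7.

7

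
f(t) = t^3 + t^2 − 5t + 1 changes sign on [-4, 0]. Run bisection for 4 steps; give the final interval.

f(-2) = 7 > 0, so the root lies in [-4, -2]
f(-3) = -2 < 0, so the root lies in [-3, -2]
f(-2.5) = 4.125 > 0, so the root lies in [-3, -2.5]
f(-2.75) = 1.5156 > 0, so the root lies in [-3, -2.75]

[-3, -2.75]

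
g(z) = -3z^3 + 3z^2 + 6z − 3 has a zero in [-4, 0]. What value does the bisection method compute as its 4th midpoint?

-1.25

z = -2 gives g = 21, positive; keep [-2, 0]
z = -1 gives g = -3, negative; keep [-2, -1]
z = -1.5 gives g = 4.875, positive; keep [-1.5, -1]
z = -1.25 gives g = 0.0469, positive; keep [-1.25, -1]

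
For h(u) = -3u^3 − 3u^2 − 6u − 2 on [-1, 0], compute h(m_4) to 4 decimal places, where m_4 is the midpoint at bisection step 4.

0.3020

m = -0.5, h(m) = 0.625 (+); new bracket [-0.5, 0]
m = -0.25, h(m) = -0.640625 (−); new bracket [-0.5, -0.25]
m = -0.375, h(m) = -0.013672 (−); new bracket [-0.5, -0.375]
m = -0.4375, h(m) = 0.302 (+); new bracket [-0.4375, -0.375]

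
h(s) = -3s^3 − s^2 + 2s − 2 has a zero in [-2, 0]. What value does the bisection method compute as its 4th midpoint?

m = -1, h(m) = -2 (−); new bracket [-2, -1]
m = -1.5, h(m) = 2.875 (+); new bracket [-1.5, -1]
m = -1.25, h(m) = -0.203125 (−); new bracket [-1.5, -1.25]
m = -1.375, h(m) = 1.1582 (+); new bracket [-1.375, -1.25]

-1.375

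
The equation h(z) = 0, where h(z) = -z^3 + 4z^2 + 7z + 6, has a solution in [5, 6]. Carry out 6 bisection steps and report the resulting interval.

[5.46875, 5.484375]

h(5.5) = -0.875 < 0, so the root lies in [5, 5.5]
h(5.25) = 8.296875 > 0, so the root lies in [5.25, 5.5]
h(5.375) = 3.900391 > 0, so the root lies in [5.375, 5.5]
h(5.4375) = 1.5608 > 0, so the root lies in [5.4375, 5.5]
h(5.46875) = 0.355 > 0, so the root lies in [5.46875, 5.5]
h(5.484375) = -0.257 < 0, so the root lies in [5.46875, 5.484375]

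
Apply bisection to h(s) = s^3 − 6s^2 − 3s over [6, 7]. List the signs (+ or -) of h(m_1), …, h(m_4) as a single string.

+---

midpoint 6.5: h = 1.625 > 0 → [6, 6.5]
midpoint 6.25: h = -8.984375 < 0 → [6.25, 6.5]
midpoint 6.375: h = -3.884766 < 0 → [6.375, 6.5]
midpoint 6.4375: h = -1.1819 < 0 → [6.4375, 6.5]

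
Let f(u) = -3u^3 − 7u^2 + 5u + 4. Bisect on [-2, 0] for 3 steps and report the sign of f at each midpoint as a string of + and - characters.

-+-

midpoint -1: f = -5 < 0 → [-1, 0]
midpoint -0.5: f = 0.125 > 0 → [-1, -0.5]
midpoint -0.75: f = -2.421875 < 0 → [-0.75, -0.5]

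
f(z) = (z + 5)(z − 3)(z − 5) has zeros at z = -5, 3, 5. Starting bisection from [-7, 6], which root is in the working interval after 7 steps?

f(-0.5) = 86.625 > 0, so the root lies in [-7, -0.5]
f(-3.75) = 73.828125 > 0, so the root lies in [-7, -3.75]
f(-5.375) = -32.583984 < 0, so the root lies in [-5.375, -3.75]
f(-4.5625) = 31.6384 > 0, so the root lies in [-5.375, -4.5625]
f(-4.96875) = 2.4825 > 0, so the root lies in [-5.375, -4.96875]
f(-5.171875) = -14.2868 < 0, so the root lies in [-5.171875, -4.96875]
f(-5.0703125) = -5.7143 < 0, so the root lies in [-5.0703125, -4.96875]

-5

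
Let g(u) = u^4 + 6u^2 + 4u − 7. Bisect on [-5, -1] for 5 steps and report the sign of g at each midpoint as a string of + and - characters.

g(-3) = 116 > 0, so the root lies in [-3, -1]
g(-2) = 25 > 0, so the root lies in [-2, -1]
g(-1.5) = 5.5625 > 0, so the root lies in [-1.5, -1]
g(-1.25) = -0.1836 < 0, so the root lies in [-1.5, -1.25]
g(-1.375) = 2.4182 > 0, so the root lies in [-1.375, -1.25]

+++-+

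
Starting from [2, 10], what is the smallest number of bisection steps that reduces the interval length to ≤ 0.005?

Width after n steps is 8/2^n. Need 2^n ≥ 8/0.005 = 1600.
2^10 = 1024 < 1600 ≤ 2^11 = 2048, so n = 11.

11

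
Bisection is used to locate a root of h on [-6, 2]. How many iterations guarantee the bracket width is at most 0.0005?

14

Width after n steps is 8/2^n. Need 2^n ≥ 8/0.0005 = 16000.
2^13 = 8192 < 16000 ≤ 2^14 = 16384, so n = 14.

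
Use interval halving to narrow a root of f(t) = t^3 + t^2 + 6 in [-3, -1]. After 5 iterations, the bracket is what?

midpoint -2: f = 2 > 0 → [-3, -2]
midpoint -2.5: f = -3.375 < 0 → [-2.5, -2]
midpoint -2.25: f = -0.328125 < 0 → [-2.25, -2]
midpoint -2.125: f = 0.9199 > 0 → [-2.25, -2.125]
midpoint -2.1875: f = 0.3176 > 0 → [-2.25, -2.1875]

[-2.25, -2.1875]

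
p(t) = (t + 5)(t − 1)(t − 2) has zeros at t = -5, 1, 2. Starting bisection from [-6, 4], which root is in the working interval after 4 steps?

p(-1) = 24 > 0, so the root lies in [-6, -1]
p(-3.5) = 37.125 > 0, so the root lies in [-6, -3.5]
p(-4.75) = 9.703125 > 0, so the root lies in [-6, -4.75]
p(-5.375) = -17.6309 < 0, so the root lies in [-5.375, -4.75]

-5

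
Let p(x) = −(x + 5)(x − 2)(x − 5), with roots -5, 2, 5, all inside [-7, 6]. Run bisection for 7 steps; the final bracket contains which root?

midpoint -0.5: p = -61.875 < 0 → [-7, -0.5]
midpoint -3.75: p = -62.890625 < 0 → [-7, -3.75]
midpoint -5.375: p = 28.693359 > 0 → [-5.375, -3.75]
midpoint -4.5625: p = -27.4548 < 0 → [-5.375, -4.5625]
midpoint -4.96875: p = -2.1709 < 0 → [-5.375, -4.96875]
midpoint -5.171875: p = 12.5385 > 0 → [-5.171875, -4.96875]
midpoint -5.0703125: p = 5.0063 > 0 → [-5.0703125, -4.96875]

-5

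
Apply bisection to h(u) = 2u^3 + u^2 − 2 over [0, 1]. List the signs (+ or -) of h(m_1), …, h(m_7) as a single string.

--+--+-

h(0.5) = -1.5 < 0, so the root lies in [0.5, 1]
h(0.75) = -0.59375 < 0, so the root lies in [0.75, 1]
h(0.875) = 0.105469 > 0, so the root lies in [0.75, 0.875]
h(0.8125) = -0.2671 < 0, so the root lies in [0.8125, 0.875]
h(0.84375) = -0.0867 < 0, so the root lies in [0.84375, 0.875]
h(0.859375) = 0.0079 > 0, so the root lies in [0.84375, 0.859375]
h(0.8515625) = -0.0398 < 0, so the root lies in [0.8515625, 0.859375]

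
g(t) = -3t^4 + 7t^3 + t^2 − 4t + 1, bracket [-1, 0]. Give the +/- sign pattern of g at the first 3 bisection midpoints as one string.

++-

g(-0.5) = 2.1875 > 0, so the root lies in [-1, -0.5]
g(-0.75) = 0.660156 > 0, so the root lies in [-1, -0.75]
g(-0.875) = -1.182373 < 0, so the root lies in [-0.875, -0.75]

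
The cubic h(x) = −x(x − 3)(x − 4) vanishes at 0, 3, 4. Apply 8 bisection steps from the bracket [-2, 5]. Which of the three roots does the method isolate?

m = 1.5, h(m) = -5.625 (−); new bracket [-2, 1.5]
m = -0.25, h(m) = 3.453125 (+); new bracket [-0.25, 1.5]
m = 0.625, h(m) = -5.009766 (−); new bracket [-0.25, 0.625]
m = 0.1875, h(m) = -2.0105 (−); new bracket [-0.25, 0.1875]
m = -0.03125, h(m) = 0.3819 (+); new bracket [-0.03125, 0.1875]
m = 0.078125, h(m) = -0.8953 (−); new bracket [-0.03125, 0.078125]
m = 0.0234375, h(m) = -0.2774 (−); new bracket [-0.03125, 0.0234375]
m = -0.00390625, h(m) = 0.047 (+); new bracket [-0.00390625, 0.0234375]

0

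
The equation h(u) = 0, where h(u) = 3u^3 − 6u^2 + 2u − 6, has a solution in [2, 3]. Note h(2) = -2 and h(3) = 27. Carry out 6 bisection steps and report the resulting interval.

[2.125, 2.140625]

u = 2.5 gives h = 8.375, positive; keep [2, 2.5]
u = 2.25 gives h = 2.296875, positive; keep [2, 2.25]
u = 2.125 gives h = -0.056641, negative; keep [2.125, 2.25]
u = 2.1875 gives h = 1.0667, positive; keep [2.125, 2.1875]
u = 2.15625 gives h = 0.4919, positive; keep [2.125, 2.15625]
u = 2.140625 gives h = 0.2144, positive; keep [2.125, 2.140625]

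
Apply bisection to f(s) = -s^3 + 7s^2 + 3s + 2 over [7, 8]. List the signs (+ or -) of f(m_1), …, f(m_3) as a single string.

-++

m = 7.5, f(m) = -3.625 (−); new bracket [7, 7.5]
m = 7.25, f(m) = 10.609375 (+); new bracket [7.25, 7.5]
m = 7.375, f(m) = 3.728516 (+); new bracket [7.375, 7.5]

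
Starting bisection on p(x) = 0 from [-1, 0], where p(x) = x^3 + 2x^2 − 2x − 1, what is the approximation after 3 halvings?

-0.375

m = -0.5, p(m) = 0.375 (+); new bracket [-0.5, 0]
m = -0.25, p(m) = -0.390625 (−); new bracket [-0.5, -0.25]
m = -0.375, p(m) = -0.021484 (−); new bracket [-0.5, -0.375]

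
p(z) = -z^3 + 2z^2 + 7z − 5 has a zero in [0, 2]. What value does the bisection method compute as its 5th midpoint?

midpoint 1: p = 3 > 0 → [0, 1]
midpoint 0.5: p = -1.125 < 0 → [0.5, 1]
midpoint 0.75: p = 0.953125 > 0 → [0.5, 0.75]
midpoint 0.625: p = -0.0879 < 0 → [0.625, 0.75]
midpoint 0.6875: p = 0.4329 > 0 → [0.625, 0.6875]

0.6875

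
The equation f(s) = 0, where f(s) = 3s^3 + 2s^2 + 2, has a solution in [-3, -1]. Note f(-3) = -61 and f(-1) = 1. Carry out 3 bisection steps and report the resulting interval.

f(-2) = -14 < 0, so the root lies in [-2, -1]
f(-1.5) = -3.625 < 0, so the root lies in [-1.5, -1]
f(-1.25) = -0.734375 < 0, so the root lies in [-1.25, -1]

[-1.25, -1]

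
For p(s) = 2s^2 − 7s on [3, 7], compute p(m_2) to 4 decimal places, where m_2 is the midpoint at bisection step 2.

4.0000

m = 5, p(m) = 15 (+); new bracket [3, 5]
m = 4, p(m) = 4 (+); new bracket [3, 4]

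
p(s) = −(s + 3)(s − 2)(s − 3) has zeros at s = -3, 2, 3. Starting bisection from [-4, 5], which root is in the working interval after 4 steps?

s = 0.5 gives p = -13.125, negative; keep [-4, 0.5]
s = -1.75 gives p = -22.265625, negative; keep [-4, -1.75]
s = -2.875 gives p = -3.580078, negative; keep [-4, -2.875]
s = -3.4375 gives p = 15.3142, positive; keep [-3.4375, -2.875]

-3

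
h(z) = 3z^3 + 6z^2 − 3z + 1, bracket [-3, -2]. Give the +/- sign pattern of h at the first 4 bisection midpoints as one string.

-+++

midpoint -2.5: h = -0.875 < 0 → [-2.5, -2]
midpoint -2.25: h = 3.953125 > 0 → [-2.5, -2.25]
midpoint -2.375: h = 1.779297 > 0 → [-2.5, -2.375]
midpoint -2.4375: h = 0.5144 > 0 → [-2.5, -2.4375]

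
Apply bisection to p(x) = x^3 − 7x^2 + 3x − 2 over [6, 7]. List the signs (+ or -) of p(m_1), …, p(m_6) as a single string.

p(6.5) = -3.625 < 0, so the root lies in [6.5, 7]
p(6.75) = 6.859375 > 0, so the root lies in [6.5, 6.75]
p(6.625) = 1.416016 > 0, so the root lies in [6.5, 6.625]
p(6.5625) = -1.1541 < 0, so the root lies in [6.5625, 6.625]
p(6.59375) = 0.1185 > 0, so the root lies in [6.5625, 6.59375]
p(6.578125) = -0.5209 < 0, so the root lies in [6.578125, 6.59375]

-++-+-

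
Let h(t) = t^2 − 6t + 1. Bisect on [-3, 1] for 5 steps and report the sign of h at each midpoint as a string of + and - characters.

++--+

m = -1, h(m) = 8 (+); new bracket [-1, 1]
m = 0, h(m) = 1 (+); new bracket [0, 1]
m = 0.5, h(m) = -1.75 (−); new bracket [0, 0.5]
m = 0.25, h(m) = -0.4375 (−); new bracket [0, 0.25]
m = 0.125, h(m) = 0.2656 (+); new bracket [0.125, 0.25]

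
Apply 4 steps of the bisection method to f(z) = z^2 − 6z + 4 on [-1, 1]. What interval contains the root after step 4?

f(0) = 4 > 0, so the root lies in [0, 1]
f(0.5) = 1.25 > 0, so the root lies in [0.5, 1]
f(0.75) = 0.0625 > 0, so the root lies in [0.75, 1]
f(0.875) = -0.4844 < 0, so the root lies in [0.75, 0.875]

[0.75, 0.875]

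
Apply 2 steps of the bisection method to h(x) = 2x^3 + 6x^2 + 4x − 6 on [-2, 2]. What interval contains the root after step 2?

midpoint 0: h = -6 < 0 → [0, 2]
midpoint 1: h = 6 > 0 → [0, 1]

[0, 1]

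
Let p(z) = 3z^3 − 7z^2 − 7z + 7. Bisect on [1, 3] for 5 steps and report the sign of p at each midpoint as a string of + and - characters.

---+-

m = 2, p(m) = -11 (−); new bracket [2, 3]
m = 2.5, p(m) = -7.375 (−); new bracket [2.5, 3]
m = 2.75, p(m) = -2.796875 (−); new bracket [2.75, 3]
m = 2.875, p(m) = 0.3066 (+); new bracket [2.75, 2.875]
m = 2.8125, p(m) = -1.3167 (−); new bracket [2.8125, 2.875]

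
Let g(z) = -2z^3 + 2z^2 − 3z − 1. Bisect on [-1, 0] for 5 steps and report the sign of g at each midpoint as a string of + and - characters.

+-+++

g(-0.5) = 1.25 > 0, so the root lies in [-0.5, 0]
g(-0.25) = -0.09375 < 0, so the root lies in [-0.5, -0.25]
g(-0.375) = 0.511719 > 0, so the root lies in [-0.375, -0.25]
g(-0.3125) = 0.1938 > 0, so the root lies in [-0.3125, -0.25]
g(-0.28125) = 0.0464 > 0, so the root lies in [-0.28125, -0.25]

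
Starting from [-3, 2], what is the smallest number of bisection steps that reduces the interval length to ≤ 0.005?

Width after n steps is 5/2^n. Need 2^n ≥ 5/0.005 = 1000.
2^9 = 512 < 1000 ≤ 2^10 = 1024, so n = 10.

10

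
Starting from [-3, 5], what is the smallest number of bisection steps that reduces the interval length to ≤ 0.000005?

21

Width after n steps is 8/2^n. Need 2^n ≥ 8/0.000005 = 1600000.
2^20 = 1048576 < 1600000 ≤ 2^21 = 2097152, so n = 21.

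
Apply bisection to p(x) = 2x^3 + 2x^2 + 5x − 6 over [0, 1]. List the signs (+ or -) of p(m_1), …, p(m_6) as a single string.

--+++-

x = 0.5 gives p = -2.75, negative; keep [0.5, 1]
x = 0.75 gives p = -0.28125, negative; keep [0.75, 1]
x = 0.875 gives p = 1.246094, positive; keep [0.75, 0.875]
x = 0.8125 gives p = 0.4556, positive; keep [0.75, 0.8125]
x = 0.78125 gives p = 0.0806, positive; keep [0.75, 0.78125]
x = 0.765625 gives p = -0.1019, negative; keep [0.765625, 0.78125]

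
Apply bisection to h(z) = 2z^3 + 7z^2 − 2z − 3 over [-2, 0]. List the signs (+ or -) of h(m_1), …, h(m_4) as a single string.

+-++

h(-1) = 4 > 0, so the root lies in [-1, 0]
h(-0.5) = -0.5 < 0, so the root lies in [-1, -0.5]
h(-0.75) = 1.59375 > 0, so the root lies in [-0.75, -0.5]
h(-0.625) = 0.4961 > 0, so the root lies in [-0.625, -0.5]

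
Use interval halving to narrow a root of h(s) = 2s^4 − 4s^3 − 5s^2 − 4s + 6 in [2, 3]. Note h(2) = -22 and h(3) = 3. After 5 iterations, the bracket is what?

m = 2.5, h(m) = -19.625 (−); new bracket [2.5, 3]
m = 2.75, h(m) = -11.617188 (−); new bracket [2.75, 3]
m = 2.875, h(m) = -5.241699 (−); new bracket [2.875, 3]
m = 2.9375, h(m) = -1.3681 (−); new bracket [2.9375, 3]
m = 2.96875, h(m) = 0.7523 (+); new bracket [2.9375, 2.96875]

[2.9375, 2.96875]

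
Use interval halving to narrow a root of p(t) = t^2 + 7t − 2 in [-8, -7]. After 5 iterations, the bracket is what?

m = -7.5, p(m) = 1.75 (+); new bracket [-7.5, -7]
m = -7.25, p(m) = -0.1875 (−); new bracket [-7.5, -7.25]
m = -7.375, p(m) = 0.765625 (+); new bracket [-7.375, -7.25]
m = -7.3125, p(m) = 0.2852 (+); new bracket [-7.3125, -7.25]
m = -7.28125, p(m) = 0.0479 (+); new bracket [-7.28125, -7.25]

[-7.28125, -7.25]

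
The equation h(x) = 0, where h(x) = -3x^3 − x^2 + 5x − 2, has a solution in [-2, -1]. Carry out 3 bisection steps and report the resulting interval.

[-1.625, -1.5]

h(-1.5) = -1.625 < 0, so the root lies in [-2, -1.5]
h(-1.75) = 2.265625 > 0, so the root lies in [-1.75, -1.5]
h(-1.625) = 0.107422 > 0, so the root lies in [-1.625, -1.5]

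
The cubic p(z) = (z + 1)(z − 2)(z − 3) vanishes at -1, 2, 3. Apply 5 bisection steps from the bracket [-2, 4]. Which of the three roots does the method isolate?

-1

midpoint 1: p = 4 > 0 → [-2, 1]
midpoint -0.5: p = 4.375 > 0 → [-2, -0.5]
midpoint -1.25: p = -3.453125 < 0 → [-1.25, -0.5]
midpoint -0.875: p = 1.3926 > 0 → [-1.25, -0.875]
midpoint -1.0625: p = -0.7776 < 0 → [-1.0625, -0.875]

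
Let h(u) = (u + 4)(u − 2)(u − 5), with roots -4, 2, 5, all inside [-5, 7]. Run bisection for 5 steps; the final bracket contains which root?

m = 1, h(m) = 20 (+); new bracket [-5, 1]
m = -2, h(m) = 56 (+); new bracket [-5, -2]
m = -3.5, h(m) = 23.375 (+); new bracket [-5, -3.5]
m = -4.25, h(m) = -14.4531 (−); new bracket [-4.25, -3.5]
m = -3.875, h(m) = 6.5176 (+); new bracket [-4.25, -3.875]

-4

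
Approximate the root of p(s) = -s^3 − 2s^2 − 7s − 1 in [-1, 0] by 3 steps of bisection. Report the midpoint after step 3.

m = -0.5, p(m) = 2.125 (+); new bracket [-0.5, 0]
m = -0.25, p(m) = 0.640625 (+); new bracket [-0.25, 0]
m = -0.125, p(m) = -0.154297 (−); new bracket [-0.25, -0.125]

-0.125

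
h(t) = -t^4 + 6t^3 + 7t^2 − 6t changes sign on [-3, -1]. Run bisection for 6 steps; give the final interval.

[-1.5, -1.46875]

m = -2, h(m) = -24 (−); new bracket [-2, -1]
m = -1.5, h(m) = -0.5625 (−); new bracket [-1.5, -1]
m = -1.25, h(m) = 4.277344 (+); new bracket [-1.5, -1.25]
m = -1.375, h(m) = 2.3123 (+); new bracket [-1.5, -1.375]
m = -1.4375, h(m) = 0.9971 (+); new bracket [-1.5, -1.4375]
m = -1.46875, h(m) = 0.2489 (+); new bracket [-1.5, -1.46875]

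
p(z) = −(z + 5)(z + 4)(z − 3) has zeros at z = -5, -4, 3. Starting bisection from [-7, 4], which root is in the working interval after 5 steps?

z = -1.5 gives p = 39.375, positive; keep [-1.5, 4]
z = 1.25 gives p = 57.421875, positive; keep [1.25, 4]
z = 2.625 gives p = 18.943359, positive; keep [2.625, 4]
z = 3.3125 gives p = -18.9954, negative; keep [2.625, 3.3125]
z = 2.96875 gives p = 1.7354, positive; keep [2.96875, 3.3125]

3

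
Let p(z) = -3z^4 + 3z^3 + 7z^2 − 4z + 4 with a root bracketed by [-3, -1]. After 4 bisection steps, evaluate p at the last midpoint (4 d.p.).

-4.8074

midpoint -2: p = -32 < 0 → [-2, -1]
midpoint -1.5: p = 0.4375 > 0 → [-2, -1.5]
midpoint -1.75: p = -11.777344 < 0 → [-1.75, -1.5]
midpoint -1.625: p = -4.8074 < 0 → [-1.625, -1.5]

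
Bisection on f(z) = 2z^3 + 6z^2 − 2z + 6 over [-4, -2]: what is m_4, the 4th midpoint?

-3.625

midpoint -3: f = 12 > 0 → [-4, -3]
midpoint -3.5: f = 0.75 > 0 → [-4, -3.5]
midpoint -3.75: f = -7.59375 < 0 → [-3.75, -3.5]
midpoint -3.625: f = -3.1758 < 0 → [-3.625, -3.5]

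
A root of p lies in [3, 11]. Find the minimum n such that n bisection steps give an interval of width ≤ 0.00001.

Width after n steps is 8/2^n. Need 2^n ≥ 8/0.00001 = 800000.
2^19 = 524288 < 800000 ≤ 2^20 = 1048576, so n = 20.

20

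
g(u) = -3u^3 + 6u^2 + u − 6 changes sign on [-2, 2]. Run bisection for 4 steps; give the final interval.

u = 0 gives g = -6, negative; keep [-2, 0]
u = -1 gives g = 2, positive; keep [-1, 0]
u = -0.5 gives g = -4.625, negative; keep [-1, -0.5]
u = -0.75 gives g = -2.1094, negative; keep [-1, -0.75]

[-1, -0.75]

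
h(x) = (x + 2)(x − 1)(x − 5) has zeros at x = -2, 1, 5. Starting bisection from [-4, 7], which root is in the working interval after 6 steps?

m = 1.5, h(m) = -6.125 (−); new bracket [1.5, 7]
m = 4.25, h(m) = -15.234375 (−); new bracket [4.25, 7]
m = 5.625, h(m) = 22.041016 (+); new bracket [4.25, 5.625]
m = 4.9375, h(m) = -1.7073 (−); new bracket [4.9375, 5.625]
m = 5.28125, h(m) = 8.7674 (+); new bracket [4.9375, 5.28125]
m = 5.109375, h(m) = 3.1954 (+); new bracket [4.9375, 5.109375]

5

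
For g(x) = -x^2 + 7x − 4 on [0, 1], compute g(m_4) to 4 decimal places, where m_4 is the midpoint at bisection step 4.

0.3398

m = 0.5, g(m) = -0.75 (−); new bracket [0.5, 1]
m = 0.75, g(m) = 0.6875 (+); new bracket [0.5, 0.75]
m = 0.625, g(m) = -0.015625 (−); new bracket [0.625, 0.75]
m = 0.6875, g(m) = 0.3398 (+); new bracket [0.625, 0.6875]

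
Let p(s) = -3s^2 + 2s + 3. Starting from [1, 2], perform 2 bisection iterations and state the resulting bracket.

p(1.5) = -0.75 < 0, so the root lies in [1, 1.5]
p(1.25) = 0.8125 > 0, so the root lies in [1.25, 1.5]

[1.25, 1.5]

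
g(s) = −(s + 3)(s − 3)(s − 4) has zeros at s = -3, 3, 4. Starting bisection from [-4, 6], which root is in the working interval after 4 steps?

m = 1, g(m) = -24 (−); new bracket [-4, 1]
m = -1.5, g(m) = -37.125 (−); new bracket [-4, -1.5]
m = -2.75, g(m) = -9.703125 (−); new bracket [-4, -2.75]
m = -3.375, g(m) = 17.6309 (+); new bracket [-3.375, -2.75]

-3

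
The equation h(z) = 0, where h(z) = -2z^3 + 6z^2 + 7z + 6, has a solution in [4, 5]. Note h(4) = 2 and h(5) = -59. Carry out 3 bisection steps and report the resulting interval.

[4, 4.125]

z = 4.5 gives h = -23.25, negative; keep [4, 4.5]
z = 4.25 gives h = -9.40625, negative; keep [4, 4.25]
z = 4.125 gives h = -3.410156, negative; keep [4, 4.125]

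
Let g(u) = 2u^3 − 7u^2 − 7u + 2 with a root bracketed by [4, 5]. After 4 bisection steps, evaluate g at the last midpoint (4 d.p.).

u = 4.5 gives g = 11, positive; keep [4, 4.5]
u = 4.25 gives g = -0.65625, negative; keep [4.25, 4.5]
u = 4.375 gives g = 4.871094, positive; keep [4.25, 4.375]
u = 4.3125 gives g = 2.0337, positive; keep [4.25, 4.3125]

2.0337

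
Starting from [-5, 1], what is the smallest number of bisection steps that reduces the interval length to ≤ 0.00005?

17

Width after n steps is 6/2^n. Need 2^n ≥ 6/0.00005 = 120000.
2^16 = 65536 < 120000 ≤ 2^17 = 131072, so n = 17.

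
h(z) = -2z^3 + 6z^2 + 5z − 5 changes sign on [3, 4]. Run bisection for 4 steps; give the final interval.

midpoint 3.5: h = 0.25 > 0 → [3.5, 4]
midpoint 3.75: h = -7.34375 < 0 → [3.5, 3.75]
midpoint 3.625: h = -3.300781 < 0 → [3.5, 3.625]
midpoint 3.5625: h = -1.4653 < 0 → [3.5, 3.5625]

[3.5, 3.5625]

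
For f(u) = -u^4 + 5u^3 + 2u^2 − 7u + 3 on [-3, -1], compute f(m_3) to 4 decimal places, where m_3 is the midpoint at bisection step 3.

2.6680

u = -2 gives f = -31, negative; keep [-2, -1]
u = -1.5 gives f = -3.9375, negative; keep [-1.5, -1]
u = -1.25 gives f = 2.667969, positive; keep [-1.5, -1.25]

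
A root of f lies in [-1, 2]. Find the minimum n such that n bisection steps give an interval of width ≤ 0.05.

Width after n steps is 3/2^n. Need 2^n ≥ 3/0.05 = 60.
2^5 = 32 < 60 ≤ 2^6 = 64, so n = 6.

6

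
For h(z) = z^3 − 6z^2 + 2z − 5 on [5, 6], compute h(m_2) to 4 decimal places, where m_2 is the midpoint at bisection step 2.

-1.7656

m = 5.5, h(m) = -9.125 (−); new bracket [5.5, 6]
m = 5.75, h(m) = -1.765625 (−); new bracket [5.75, 6]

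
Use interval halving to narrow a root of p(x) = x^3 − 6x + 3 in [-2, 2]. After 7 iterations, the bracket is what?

m = 0, p(m) = 3 (+); new bracket [0, 2]
m = 1, p(m) = -2 (−); new bracket [0, 1]
m = 0.5, p(m) = 0.125 (+); new bracket [0.5, 1]
m = 0.75, p(m) = -1.0781 (−); new bracket [0.5, 0.75]
m = 0.625, p(m) = -0.5059 (−); new bracket [0.5, 0.625]
m = 0.5625, p(m) = -0.197 (−); new bracket [0.5, 0.5625]
m = 0.53125, p(m) = -0.0376 (−); new bracket [0.5, 0.53125]

[0.5, 0.53125]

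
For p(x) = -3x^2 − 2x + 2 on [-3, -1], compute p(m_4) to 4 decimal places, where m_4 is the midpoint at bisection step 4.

0.4531

p(-2) = -6 < 0, so the root lies in [-2, -1]
p(-1.5) = -1.75 < 0, so the root lies in [-1.5, -1]
p(-1.25) = -0.1875 < 0, so the root lies in [-1.25, -1]
p(-1.125) = 0.4531 > 0, so the root lies in [-1.25, -1.125]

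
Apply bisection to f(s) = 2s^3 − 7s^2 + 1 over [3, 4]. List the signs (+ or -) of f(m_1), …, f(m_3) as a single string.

+--

s = 3.5 gives f = 1, positive; keep [3, 3.5]
s = 3.25 gives f = -4.28125, negative; keep [3.25, 3.5]
s = 3.375 gives f = -1.847656, negative; keep [3.375, 3.5]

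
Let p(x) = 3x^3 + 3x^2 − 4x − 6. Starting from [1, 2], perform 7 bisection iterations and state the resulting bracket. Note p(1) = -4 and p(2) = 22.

[1.2734375, 1.28125]

m = 1.5, p(m) = 4.875 (+); new bracket [1, 1.5]
m = 1.25, p(m) = -0.453125 (−); new bracket [1.25, 1.5]
m = 1.375, p(m) = 1.970703 (+); new bracket [1.25, 1.375]
m = 1.3125, p(m) = 0.7009 (+); new bracket [1.25, 1.3125]
m = 1.28125, p(m) = 0.1097 (+); new bracket [1.25, 1.28125]
m = 1.265625, p(m) = -0.1752 (−); new bracket [1.265625, 1.28125]
m = 1.2734375, p(m) = -0.0336 (−); new bracket [1.2734375, 1.28125]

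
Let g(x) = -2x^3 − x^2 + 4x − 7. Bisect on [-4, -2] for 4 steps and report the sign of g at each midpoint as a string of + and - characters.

+++-

m = -3, g(m) = 26 (+); new bracket [-3, -2]
m = -2.5, g(m) = 8 (+); new bracket [-2.5, -2]
m = -2.25, g(m) = 1.71875 (+); new bracket [-2.25, -2]
m = -2.125, g(m) = -0.8242 (−); new bracket [-2.25, -2.125]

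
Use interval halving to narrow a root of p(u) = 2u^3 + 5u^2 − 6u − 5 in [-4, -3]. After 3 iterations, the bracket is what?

m = -3.5, p(m) = -8.5 (−); new bracket [-3.5, -3]
m = -3.25, p(m) = -1.34375 (−); new bracket [-3.25, -3]
m = -3.125, p(m) = 1.542969 (+); new bracket [-3.25, -3.125]

[-3.25, -3.125]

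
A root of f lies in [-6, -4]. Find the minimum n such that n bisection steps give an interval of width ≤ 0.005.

9

Width after n steps is 2/2^n. Need 2^n ≥ 2/0.005 = 400.
2^8 = 256 < 400 ≤ 2^9 = 512, so n = 9.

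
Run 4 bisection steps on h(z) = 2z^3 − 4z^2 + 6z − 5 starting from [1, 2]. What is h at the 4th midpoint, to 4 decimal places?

midpoint 1.5: h = 1.75 > 0 → [1, 1.5]
midpoint 1.25: h = 0.15625 > 0 → [1, 1.25]
midpoint 1.125: h = -0.464844 < 0 → [1.125, 1.25]
midpoint 1.1875: h = -0.1665 < 0 → [1.1875, 1.25]

-0.1665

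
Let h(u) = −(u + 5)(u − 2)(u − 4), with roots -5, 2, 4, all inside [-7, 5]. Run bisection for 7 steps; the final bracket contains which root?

-5

m = -1, h(m) = -60 (−); new bracket [-7, -1]
m = -4, h(m) = -48 (−); new bracket [-7, -4]
m = -5.5, h(m) = 35.625 (+); new bracket [-5.5, -4]
m = -4.75, h(m) = -14.7656 (−); new bracket [-5.5, -4.75]
m = -5.125, h(m) = 8.127 (+); new bracket [-5.125, -4.75]
m = -4.9375, h(m) = -3.8752 (−); new bracket [-5.125, -4.9375]
m = -5.03125, h(m) = 1.9844 (+); new bracket [-5.03125, -4.9375]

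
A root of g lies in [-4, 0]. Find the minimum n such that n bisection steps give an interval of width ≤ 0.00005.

Width after n steps is 4/2^n. Need 2^n ≥ 4/0.00005 = 80000.
2^16 = 65536 < 80000 ≤ 2^17 = 131072, so n = 17.

17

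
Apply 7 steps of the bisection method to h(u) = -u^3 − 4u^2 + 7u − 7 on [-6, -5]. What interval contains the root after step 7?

[-5.5078125, -5.5]

h(-5.5) = -0.125 < 0, so the root lies in [-6, -5.5]
h(-5.75) = 10.609375 > 0, so the root lies in [-5.75, -5.5]
h(-5.625) = 5.041016 > 0, so the root lies in [-5.625, -5.5]
h(-5.5625) = 2.4084 > 0, so the root lies in [-5.5625, -5.5]
h(-5.53125) = 1.1294 > 0, so the root lies in [-5.53125, -5.5]
h(-5.515625) = 0.4991 > 0, so the root lies in [-5.515625, -5.5]
h(-5.5078125) = 0.1863 > 0, so the root lies in [-5.5078125, -5.5]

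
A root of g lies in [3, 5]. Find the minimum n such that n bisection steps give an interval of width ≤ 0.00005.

Width after n steps is 2/2^n. Need 2^n ≥ 2/0.00005 = 40000.
2^15 = 32768 < 40000 ≤ 2^16 = 65536, so n = 16.

16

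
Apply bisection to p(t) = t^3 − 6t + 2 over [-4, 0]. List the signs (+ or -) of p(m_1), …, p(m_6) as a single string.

+-+--+

m = -2, p(m) = 6 (+); new bracket [-4, -2]
m = -3, p(m) = -7 (−); new bracket [-3, -2]
m = -2.5, p(m) = 1.375 (+); new bracket [-3, -2.5]
m = -2.75, p(m) = -2.2969 (−); new bracket [-2.75, -2.5]
m = -2.625, p(m) = -0.3379 (−); new bracket [-2.625, -2.5]
m = -2.5625, p(m) = 0.5486 (+); new bracket [-2.625, -2.5625]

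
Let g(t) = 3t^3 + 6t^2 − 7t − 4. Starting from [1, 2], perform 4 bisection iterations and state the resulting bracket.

g(1.5) = 9.125 > 0, so the root lies in [1, 1.5]
g(1.25) = 2.484375 > 0, so the root lies in [1, 1.25]
g(1.125) = -0.009766 < 0, so the root lies in [1.125, 1.25]
g(1.1875) = 1.1721 > 0, so the root lies in [1.125, 1.1875]

[1.125, 1.1875]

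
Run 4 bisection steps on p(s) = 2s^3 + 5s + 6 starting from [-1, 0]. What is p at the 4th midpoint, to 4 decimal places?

m = -0.5, p(m) = 3.25 (+); new bracket [-1, -0.5]
m = -0.75, p(m) = 1.40625 (+); new bracket [-1, -0.75]
m = -0.875, p(m) = 0.285156 (+); new bracket [-1, -0.875]
m = -0.9375, p(m) = -0.3354 (−); new bracket [-0.9375, -0.875]

-0.3354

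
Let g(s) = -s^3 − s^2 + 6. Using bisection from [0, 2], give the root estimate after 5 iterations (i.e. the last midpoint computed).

1.5625

g(1) = 4 > 0, so the root lies in [1, 2]
g(1.5) = 0.375 > 0, so the root lies in [1.5, 2]
g(1.75) = -2.421875 < 0, so the root lies in [1.5, 1.75]
g(1.625) = -0.9316 < 0, so the root lies in [1.5, 1.625]
g(1.5625) = -0.2561 < 0, so the root lies in [1.5, 1.5625]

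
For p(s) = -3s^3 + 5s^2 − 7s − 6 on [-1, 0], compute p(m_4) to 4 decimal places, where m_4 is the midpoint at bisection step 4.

p(-0.5) = -0.875 < 0, so the root lies in [-1, -0.5]
p(-0.75) = 3.328125 > 0, so the root lies in [-0.75, -0.5]
p(-0.625) = 1.060547 > 0, so the root lies in [-0.625, -0.5]
p(-0.5625) = 0.0535 > 0, so the root lies in [-0.5625, -0.5]

0.0535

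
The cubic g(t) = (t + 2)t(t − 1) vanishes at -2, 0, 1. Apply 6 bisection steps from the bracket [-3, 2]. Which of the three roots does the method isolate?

m = -0.5, g(m) = 1.125 (+); new bracket [-3, -0.5]
m = -1.75, g(m) = 1.203125 (+); new bracket [-3, -1.75]
m = -2.375, g(m) = -3.005859 (−); new bracket [-2.375, -1.75]
m = -2.0625, g(m) = -0.3948 (−); new bracket [-2.0625, -1.75]
m = -1.90625, g(m) = 0.5194 (+); new bracket [-2.0625, -1.90625]
m = -1.984375, g(m) = 0.0925 (+); new bracket [-2.0625, -1.984375]

-2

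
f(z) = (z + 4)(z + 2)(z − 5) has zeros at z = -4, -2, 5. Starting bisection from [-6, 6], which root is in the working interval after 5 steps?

f(0) = -40 < 0, so the root lies in [0, 6]
f(3) = -70 < 0, so the root lies in [3, 6]
f(4.5) = -27.625 < 0, so the root lies in [4.5, 6]
f(5.25) = 16.7656 > 0, so the root lies in [4.5, 5.25]
f(4.875) = -7.627 < 0, so the root lies in [4.875, 5.25]

5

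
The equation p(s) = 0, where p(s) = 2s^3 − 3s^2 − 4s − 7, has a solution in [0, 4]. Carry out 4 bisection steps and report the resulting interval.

[2.5, 2.75]

m = 2, p(m) = -11 (−); new bracket [2, 4]
m = 3, p(m) = 8 (+); new bracket [2, 3]
m = 2.5, p(m) = -4.5 (−); new bracket [2.5, 3]
m = 2.75, p(m) = 0.9062 (+); new bracket [2.5, 2.75]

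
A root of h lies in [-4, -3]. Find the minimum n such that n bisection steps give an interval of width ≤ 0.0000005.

21

Width after n steps is 1/2^n. Need 2^n ≥ 1/0.0000005 = 2000000.
2^20 = 1048576 < 2000000 ≤ 2^21 = 2097152, so n = 21.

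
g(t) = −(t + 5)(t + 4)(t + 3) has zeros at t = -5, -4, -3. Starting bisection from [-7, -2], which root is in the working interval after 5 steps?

-5

midpoint -4.5: g = -0.375 < 0 → [-7, -4.5]
midpoint -5.75: g = 3.609375 > 0 → [-5.75, -4.5]
midpoint -5.125: g = 0.298828 > 0 → [-5.125, -4.5]
midpoint -4.8125: g = -0.2761 < 0 → [-5.125, -4.8125]
midpoint -4.96875: g = -0.0596 < 0 → [-5.125, -4.96875]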